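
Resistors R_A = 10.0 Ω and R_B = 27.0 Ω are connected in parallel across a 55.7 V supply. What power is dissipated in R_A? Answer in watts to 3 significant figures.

310 W

R_A sits directly across the source, so P = V²/R with V = 55.7 V.
P_R_A = V² / R_A = (55.7)² / 10.0 Ω = 310.2 W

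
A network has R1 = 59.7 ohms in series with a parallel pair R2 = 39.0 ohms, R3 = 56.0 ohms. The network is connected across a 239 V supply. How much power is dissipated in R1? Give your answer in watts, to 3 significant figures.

499 W

Collapse R2‖R3 to a single equivalent, reducing the network to two series elements.
R_p = (39.0×56.0)/(39.0+56.0) = 22.99 Ω
R_total = 59.7 + 22.99 = 82.69 Ω
I = V / R_total = 239 / 82.69 = 2.890 A
The full supply current passes through R1: P = I²R.
P_R1 = (2.890)² × 59.7 = 498.7 W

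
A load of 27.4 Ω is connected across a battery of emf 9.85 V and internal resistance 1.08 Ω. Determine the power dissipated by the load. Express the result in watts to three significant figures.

The internal resistance and the load are in series, so the same I flows through both; get I from ε/(r+R), then I²R for the load.
I = ε / (r + R) = 9.85 / (1.08 + 27.4) = 0.3459 A
P_load = I² R = (0.3459)² × 27.4 = 3.278 W

3.28 W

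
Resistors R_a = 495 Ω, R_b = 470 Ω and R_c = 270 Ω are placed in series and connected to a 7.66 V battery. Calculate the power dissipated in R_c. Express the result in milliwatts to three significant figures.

The current is common to all series resistors; compute it, then apply P = I²R for the target.
R_total = 495 + 470 + 270 = 1235 Ω
I = V / R_total = 7.66 / 1235 = 0.006202 A
P_R_c = I² × R_c = (0.006202)² × 270 = 0.01039 W

10.4 mW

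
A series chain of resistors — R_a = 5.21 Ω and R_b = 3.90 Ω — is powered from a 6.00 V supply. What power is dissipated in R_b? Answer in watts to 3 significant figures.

1.69 W

In a series string the same current flows through every resistor — find that current, then P = I²R for the one we want.
R_total = 5.21 + 3.90 = 9.110 Ω
I = V / R_total = 6.00 / 9.110 = 0.6586 A
P_R_b = I² × R_b = (0.6586)² × 3.90 = 1.692 W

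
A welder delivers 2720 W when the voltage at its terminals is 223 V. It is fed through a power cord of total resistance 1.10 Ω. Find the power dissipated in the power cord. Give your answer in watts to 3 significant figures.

164 W

Line loss is just I²R for the cable — we know both I and R_line directly.
I = P / V = 2720 / 223 = 12.20 A through the power cord.
P_line = I² R_line = (12.20)² × 1.10 = 163.7 W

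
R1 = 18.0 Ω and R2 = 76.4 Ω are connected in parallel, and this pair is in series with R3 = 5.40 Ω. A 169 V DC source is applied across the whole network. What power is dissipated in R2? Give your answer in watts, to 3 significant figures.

199 W

Reduce the parallel combination to a single R_p; the circuit then becomes R_p in series with the remaining resistor.
R_p = (18.0×76.4)/(18.0+76.4) = 14.57 Ω
R_total = R_p + 5.40 = 14.57 + 5.40 = 19.97 Ω
I = V / R_total = 169 / 19.97 = 8.464 A
Voltage across the parallel pair: V_p = I × R_p = 8.464 × 14.57 = 123.3 V
R2 has V_p across it, so P = V_p²/R2.
P_R2 = (123.3)² / 76.4 = 199.0 W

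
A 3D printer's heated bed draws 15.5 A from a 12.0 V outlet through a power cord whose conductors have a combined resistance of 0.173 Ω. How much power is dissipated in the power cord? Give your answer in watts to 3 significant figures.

Line loss is just I²R for the cable — we know both I and R_line directly.
The power cord carries the full 15.5 A.
P_line = I² R_line = (15.50)² × 0.173 = 41.56 W

41.6 W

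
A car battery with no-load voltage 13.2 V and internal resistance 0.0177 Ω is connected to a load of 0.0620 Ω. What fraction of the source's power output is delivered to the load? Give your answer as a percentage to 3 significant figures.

77.8 %

Both r and R carry the same current, so the power split is just the resistance split: η = R/(R+r).
η = R / (R + r) = 0.0620 / (0.0620 + 0.0177) = 0.7779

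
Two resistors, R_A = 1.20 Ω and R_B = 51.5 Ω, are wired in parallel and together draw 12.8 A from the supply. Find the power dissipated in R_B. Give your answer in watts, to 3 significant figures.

We need the common branch voltage; get it from I_total × R_eq, then P = V²/R for the branch.
1/R_eq = 1/1.20 + 1/51.5 ⇒ R_eq = 1.173 Ω
V = I_total × R_eq = 12.80 × 1.173 = 15.01 V
P_R_B = V² / R_B = (15.01)² / 51.5 = 4.375 W

4.37 W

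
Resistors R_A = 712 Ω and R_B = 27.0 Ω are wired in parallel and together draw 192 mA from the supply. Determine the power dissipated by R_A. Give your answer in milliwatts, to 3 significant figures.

35.0 mW

Parallel branches share V, not I — compute V via R_eq, then use V²/R for the target branch.
1/R_eq = 1/712 + 1/27.0 ⇒ R_eq = 26.01 Ω
V = I_total × R_eq = 0.1920 × 26.01 = 4.995 V
P_R_A = V² / R_A = (4.995)² / 712 = 0.03504 W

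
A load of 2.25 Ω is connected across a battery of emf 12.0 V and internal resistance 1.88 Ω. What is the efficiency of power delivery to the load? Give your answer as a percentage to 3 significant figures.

54.5 %

Both r and R carry the same current, so the power split is just the resistance split: η = R/(R+r).
η = R / (R + r) = 2.25 / (2.25 + 1.88) = 0.5448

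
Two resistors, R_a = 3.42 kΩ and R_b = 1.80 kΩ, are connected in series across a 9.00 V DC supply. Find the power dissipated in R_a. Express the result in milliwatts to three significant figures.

10.2 mW

Since the resistors are in series they all carry the loop current I = V/R_total; the power in any one is I²R.
R_total = (3.42 + 1.80) kΩ = 5220 Ω
I = V / R_total = 9.00 / 5220 = 0.001724 A
P_R_a = I² × R_a = (0.001724)² × 3420 = 0.01017 W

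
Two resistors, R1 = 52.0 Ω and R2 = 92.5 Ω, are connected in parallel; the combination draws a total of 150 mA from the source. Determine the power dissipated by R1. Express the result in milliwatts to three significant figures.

479 mW

Only the total current is stated, so first find the parallel equivalent to get the voltage across the combination.
1/R_eq = 1/52.0 + 1/92.5 ⇒ R_eq = 33.29 Ω
V = I_total × R_eq = 0.1500 × 33.29 = 4.993 V
P_R1 = V² / R1 = (4.993)² / 52.0 = 0.4794 W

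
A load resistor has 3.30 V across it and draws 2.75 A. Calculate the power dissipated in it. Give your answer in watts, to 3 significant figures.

9.07 W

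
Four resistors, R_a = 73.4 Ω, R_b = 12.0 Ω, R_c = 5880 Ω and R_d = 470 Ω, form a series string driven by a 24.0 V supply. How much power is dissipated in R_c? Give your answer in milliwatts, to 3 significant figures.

81.8 mW

The current is common to all series resistors; compute it, then apply P = I²R for the target.
R_total = 73.4 + 12.0 + 5880 + 470 = 6435 Ω
I = V / R_total = 24.0 / 6435 = 0.003729 A
P_R_c = I² × R_c = (0.003729)² × 5880 = 0.08178 W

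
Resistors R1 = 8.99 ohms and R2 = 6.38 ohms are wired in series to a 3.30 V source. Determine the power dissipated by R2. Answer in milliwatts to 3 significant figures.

Since the resistors are in series they all carry the loop current I = V/R_total; the power in any one is I²R.
R_total = 8.99 + 6.38 = 15.37 Ω
I = V / R_total = 3.30 / 15.37 = 0.2147 A
P_R2 = I² × R2 = (0.2147)² × 6.38 = 0.2941 W

294 mW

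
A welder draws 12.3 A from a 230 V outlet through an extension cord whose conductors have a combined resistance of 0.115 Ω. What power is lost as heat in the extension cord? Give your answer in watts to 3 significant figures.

17.4 W

The extension cord is a series resistance carrying the load current; its dissipation is I²R_line.
The extension cord carries the full 12.3 A.
P_line = I² R_line = (12.30)² × 0.115 = 17.40 W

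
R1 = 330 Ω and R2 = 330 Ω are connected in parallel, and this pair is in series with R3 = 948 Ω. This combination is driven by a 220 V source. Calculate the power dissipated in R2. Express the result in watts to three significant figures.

3.22 W

Reduce the parallel combination to a single R_p; the circuit then becomes R_p in series with the remaining resistor.
R_p = (330×330)/(330+330) = 165.0 Ω
R_total = R_p + 948 = 165.0 + 948 = 1113 Ω
I = V / R_total = 220 / 1113 = 0.1977 A
Voltage across the parallel pair: V_p = I × R_p = 0.1977 × 165.0 = 32.61 V
R2 sits across V_p; its power is V_p²/R.
P_R2 = (32.61)² / 330 = 3.223 W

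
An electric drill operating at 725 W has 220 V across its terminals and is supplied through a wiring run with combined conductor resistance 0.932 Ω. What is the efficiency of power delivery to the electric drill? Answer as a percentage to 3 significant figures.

I = P / V = 725 / 220 = 3.295 A through the wiring run.
P_line = I² R_line = (3.295)² × 0.932 = 10.12 W
P_source = P_load + P_line = 725.0 + 10.12 = 735.1 W
η = P_load / P_source = 725.0 / 735.1 = 0.9862

98.6 %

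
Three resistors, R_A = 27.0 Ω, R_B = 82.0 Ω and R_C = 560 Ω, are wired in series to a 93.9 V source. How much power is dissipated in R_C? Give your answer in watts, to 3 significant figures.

11.0 W

Since the resistors are in series they all carry the loop current I = V/R_total; the power in any one is I²R.
R_total = 27.0 + 82.0 + 560 = 669.0 Ω
I = V / R_total = 93.9 / 669.0 = 0.1404 A
P_R_C = I² × R_C = (0.1404)² × 560 = 11.03 W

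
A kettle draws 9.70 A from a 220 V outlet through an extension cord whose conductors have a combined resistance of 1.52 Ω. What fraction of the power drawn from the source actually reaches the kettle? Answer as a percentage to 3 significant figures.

93.3 %

The extension cord carries the full 9.70 A.
P_line = I² R_line = (9.700)² × 1.52 = 143.0 W
P_source = V I = 220 × 9.700 = 2134 W; P_load = 1991 W
η = P_load / P_source = 1991 / 2134 = 0.9330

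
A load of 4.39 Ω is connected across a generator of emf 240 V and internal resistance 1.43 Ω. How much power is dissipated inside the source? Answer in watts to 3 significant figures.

2430 W

r is in series with the load, so it carries the full circuit current — the loss in it is I²r.
I = ε / (r + R) = 240 / (1.43 + 4.39) = 41.24 A
P_int = I² r = (41.24)² × 1.43 = 2432 W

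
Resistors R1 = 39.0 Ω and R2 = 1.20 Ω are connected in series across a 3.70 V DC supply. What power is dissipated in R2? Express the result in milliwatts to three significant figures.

10.2 mW

The current is common to all series resistors; compute it, then apply P = I²R for the target.
R_total = 39.0 + 1.20 = 40.20 Ω
I = V / R_total = 3.70 / 40.20 = 0.09204 A
P_R2 = I² × R2 = (0.09204)² × 1.20 = 0.01017 W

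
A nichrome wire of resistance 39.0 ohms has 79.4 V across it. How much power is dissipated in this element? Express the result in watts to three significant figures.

162 W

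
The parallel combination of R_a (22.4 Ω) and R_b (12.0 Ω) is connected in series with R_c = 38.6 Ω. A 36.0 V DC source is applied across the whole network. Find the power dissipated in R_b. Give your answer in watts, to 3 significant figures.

Combine R_a and R_b into their parallel equivalent first, reducing the network to two series resistors.
R_p = (22.4×12.0)/(22.4+12.0) = 7.814 Ω
R_total = R_p + 38.6 = 7.814 + 38.6 = 46.41 Ω
I = V / R_total = 36.0 / 46.41 = 0.7756 A
Voltage across the parallel pair: V_p = I × R_p = 0.7756 × 7.814 = 6.061 V
Use P = V²/R for R_b with V = V_p.
P_R_b = (6.061)² / 12.0 = 3.061 W

3.06 W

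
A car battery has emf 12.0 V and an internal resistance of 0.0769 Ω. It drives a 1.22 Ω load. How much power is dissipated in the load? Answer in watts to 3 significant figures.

With r and R in series, I = ε/(r+R); the load dissipates I²R.
I = ε / (r + R) = 12.0 / (0.0769 + 1.22) = 9.253 A
P_load = I² R = (9.253)² × 1.22 = 104.5 W

104 W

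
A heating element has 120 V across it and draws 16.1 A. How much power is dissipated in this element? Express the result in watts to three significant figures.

1930 W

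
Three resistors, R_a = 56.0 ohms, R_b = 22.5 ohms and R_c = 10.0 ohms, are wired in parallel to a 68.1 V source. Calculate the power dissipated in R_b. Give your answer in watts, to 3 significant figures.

The supply voltage appears across each parallel branch — just use P = V²/R_b.
P_R_b = V² / R_b = (68.1)² / 22.5 Ω = 206.1 W

206 W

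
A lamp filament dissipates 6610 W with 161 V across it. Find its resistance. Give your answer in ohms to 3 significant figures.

From P = V I = I²R = V²/R, with the two given quantities we get R = V² / P.
R = (161)² / 6610 = 3.921 Ω

3.92 Ω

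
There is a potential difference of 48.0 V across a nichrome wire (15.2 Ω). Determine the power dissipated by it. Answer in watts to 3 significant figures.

We know the drop across the element and its resistance — P = V²/R, one step.
P = (48.0 V)² / 15.2 Ω = 151.6 W

152 W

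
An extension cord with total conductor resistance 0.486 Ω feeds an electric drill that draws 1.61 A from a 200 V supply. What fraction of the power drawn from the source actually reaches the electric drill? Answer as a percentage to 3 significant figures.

99.6 %

The extension cord carries the full 1.61 A.
P_line = I² R_line = (1.610)² × 0.486 = 1.260 W
P_source = V I = 200 × 1.610 = 322.0 W; P_load = 320.7 W
η = P_load / P_source = 320.7 / 322.0 = 0.9961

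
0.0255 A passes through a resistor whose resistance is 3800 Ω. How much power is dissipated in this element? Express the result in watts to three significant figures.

2.47 W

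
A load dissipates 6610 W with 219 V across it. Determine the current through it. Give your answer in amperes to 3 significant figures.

30.2 A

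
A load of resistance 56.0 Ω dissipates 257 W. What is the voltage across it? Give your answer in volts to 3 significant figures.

120 V

From P = V I = I²R = V²/R, with the two given quantities we get V = √(P R).
V = √(257 × 56.0) = 120.0 V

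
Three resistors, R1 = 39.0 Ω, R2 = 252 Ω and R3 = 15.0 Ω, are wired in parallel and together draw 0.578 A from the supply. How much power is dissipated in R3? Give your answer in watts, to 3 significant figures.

2.40 W

Parallel branches share V, not I — compute V via R_eq, then use V²/R for the target branch.
1/R_eq = 1/39.0 + 1/252 + 1/15.0 ⇒ R_eq = 10.39 Ω
V = I_total × R_eq = 0.5780 × 10.39 = 6.004 V
P_R3 = V² / R3 = (6.004)² / 15.0 = 2.403 W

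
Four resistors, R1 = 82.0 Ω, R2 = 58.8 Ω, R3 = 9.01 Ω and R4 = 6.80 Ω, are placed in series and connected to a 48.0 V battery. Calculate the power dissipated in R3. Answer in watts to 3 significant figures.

The current is common to all series resistors; compute it, then apply P = I²R for the target.
R_total = 82.0 + 58.8 + 9.01 + 6.80 = 156.6 Ω
I = V / R_total = 48.0 / 156.6 = 0.3065 A
P_R3 = I² × R3 = (0.3065)² × 9.01 = 0.8464 W

0.846 W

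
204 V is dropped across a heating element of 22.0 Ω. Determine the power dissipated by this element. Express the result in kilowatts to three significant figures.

1.89 kW

We know the drop across the element and its resistance — P = V²/R, one step.
P = (204 V)² / 22.0 Ω = 1892 W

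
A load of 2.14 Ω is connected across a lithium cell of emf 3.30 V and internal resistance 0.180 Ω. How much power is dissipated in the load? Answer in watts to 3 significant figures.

4.33 W

The internal resistance and the load are in series, so the same I flows through both; get I from ε/(r+R), then I²R for the load.
I = ε / (r + R) = 3.30 / (0.180 + 2.14) = 1.422 A
P_load = I² R = (1.422)² × 2.14 = 4.330 W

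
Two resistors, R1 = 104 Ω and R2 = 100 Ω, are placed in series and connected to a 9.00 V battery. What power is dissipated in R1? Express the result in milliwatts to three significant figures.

Every series element carries the same I. Get I from the total resistance, then P = I² × R1.
R_total = 104 + 100 = 204.0 Ω
I = V / R_total = 9.00 / 204.0 = 0.04412 A
P_R1 = I² × R1 = (0.04412)² × 104 = 0.2024 W

202 mW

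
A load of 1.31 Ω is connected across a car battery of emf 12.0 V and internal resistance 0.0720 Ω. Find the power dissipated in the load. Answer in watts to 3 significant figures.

98.8 W

Load and internal resistance form a series loop — compute the loop current, then the load power via I²R.
I = ε / (r + R) = 12.0 / (0.0720 + 1.31) = 8.683 A
P_load = I² R = (8.683)² × 1.31 = 98.77 W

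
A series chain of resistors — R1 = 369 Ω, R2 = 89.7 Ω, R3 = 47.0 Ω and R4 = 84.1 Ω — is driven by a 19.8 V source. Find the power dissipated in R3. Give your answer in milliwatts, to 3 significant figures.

53.0 mW

Series elements share the same current, so find I first, then use P = I²R.
R_total = 369 + 89.7 + 47.0 + 84.1 = 589.8 Ω
I = V / R_total = 19.8 / 589.8 = 0.03357 A
P_R3 = I² × R3 = (0.03357)² × 47.0 = 0.05297 W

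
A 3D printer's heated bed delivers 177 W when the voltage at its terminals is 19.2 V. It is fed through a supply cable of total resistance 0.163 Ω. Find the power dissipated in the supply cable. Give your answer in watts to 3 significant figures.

13.9 W

The supply cable is a series resistance carrying the load current; its dissipation is I²R_line.
I = P / V = 177 / 19.2 = 9.219 A through the supply cable.
P_line = I² R_line = (9.219)² × 0.163 = 13.85 W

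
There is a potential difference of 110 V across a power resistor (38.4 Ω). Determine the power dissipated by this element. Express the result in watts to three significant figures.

315 W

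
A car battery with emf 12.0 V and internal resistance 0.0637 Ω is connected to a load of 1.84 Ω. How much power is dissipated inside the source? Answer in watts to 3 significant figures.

2.53 W

The source's internal resistance is just another series element carrying I; its dissipation is I²r.
I = ε / (r + R) = 12.0 / (0.0637 + 1.84) = 6.304 A
P_int = I² r = (6.304)² × 0.0637 = 2.531 W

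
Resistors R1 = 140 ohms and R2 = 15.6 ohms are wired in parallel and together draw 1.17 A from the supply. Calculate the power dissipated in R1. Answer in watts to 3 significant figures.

1.93 W

Parallel branches share V, not I — compute V via R_eq, then use V²/R for the target branch.
1/R_eq = 1/140 + 1/15.6 ⇒ R_eq = 14.04 Ω
V = I_total × R_eq = 1.170 × 14.04 = 16.42 V
P_R1 = V² / R1 = (16.42)² / 140 = 1.926 W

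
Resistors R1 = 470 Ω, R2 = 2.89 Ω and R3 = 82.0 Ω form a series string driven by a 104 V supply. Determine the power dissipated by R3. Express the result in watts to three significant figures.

2.88 W

Series elements share the same current, so find I first, then use P = I²R.
R_total = 470 + 2.89 + 82.0 = 554.9 Ω
I = V / R_total = 104 / 554.9 = 0.1874 A
P_R3 = I² × R3 = (0.1874)² × 82.0 = 2.880 W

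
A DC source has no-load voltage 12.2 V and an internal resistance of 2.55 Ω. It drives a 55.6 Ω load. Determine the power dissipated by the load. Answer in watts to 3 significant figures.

2.45 W

The internal resistance and the load are in series, so the same I flows through both; get I from ε/(r+R), then I²R for the load.
I = ε / (r + R) = 12.2 / (2.55 + 55.6) = 0.2098 A
P_load = I² R = (0.2098)² × 55.6 = 2.447 W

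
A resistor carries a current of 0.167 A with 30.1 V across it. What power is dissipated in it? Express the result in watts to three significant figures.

With V and I both given, power follows immediately from P = V I.
P = 30.1 V × 0.1670 A = 5.027 W

5.03 W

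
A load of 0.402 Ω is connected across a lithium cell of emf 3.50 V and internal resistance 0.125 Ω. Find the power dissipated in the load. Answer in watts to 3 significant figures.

Find the circuit current first, then P = I²R for the load (series elements share I).
I = ε / (r + R) = 3.50 / (0.125 + 0.402) = 6.641 A
P_load = I² R = (6.641)² × 0.402 = 17.73 W

17.7 W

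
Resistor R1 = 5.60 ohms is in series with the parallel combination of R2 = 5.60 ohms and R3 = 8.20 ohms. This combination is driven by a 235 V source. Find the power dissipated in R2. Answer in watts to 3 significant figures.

1370 W

First combine the parallel branches into one equivalent R_p, then R1 + R_p is a series pair.
R_p = (5.60×8.20)/(5.60+8.20) = 3.328 Ω
R_total = 5.60 + 3.328 = 8.928 Ω
I = V / R_total = 235 / 8.928 = 26.32 A
Voltage across the parallel pair: V_p = I × R_p = 26.32 × 3.328 = 87.59 V
R2 sees V_p directly, so P = V_p² / R2.
P_R2 = (87.59)² / 5.60 = 1370 W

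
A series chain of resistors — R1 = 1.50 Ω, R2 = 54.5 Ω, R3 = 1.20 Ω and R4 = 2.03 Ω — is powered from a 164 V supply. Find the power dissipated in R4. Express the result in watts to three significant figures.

Since the resistors are in series they all carry the loop current I = V/R_total; the power in any one is I²R.
R_total = 1.50 + 54.5 + 1.20 + 2.03 = 59.23 Ω
I = V / R_total = 164 / 59.23 = 2.769 A
P_R4 = I² × R4 = (2.769)² × 2.03 = 15.56 W

15.6 W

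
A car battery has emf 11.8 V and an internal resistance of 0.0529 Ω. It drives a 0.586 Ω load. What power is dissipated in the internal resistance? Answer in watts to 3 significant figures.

18.0 W

The source's internal resistance is just another series element carrying I; its dissipation is I²r.
I = ε / (r + R) = 11.8 / (0.0529 + 0.586) = 18.47 A
P_int = I² r = (18.47)² × 0.0529 = 18.04 W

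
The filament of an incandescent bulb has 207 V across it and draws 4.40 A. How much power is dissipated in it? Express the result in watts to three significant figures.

911 W

Both the voltage across and the current through the element are known, so P = V I applies directly.
P = 207 V × 4.400 A = 910.8 W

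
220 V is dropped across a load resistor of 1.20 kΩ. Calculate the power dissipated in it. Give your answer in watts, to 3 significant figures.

40.3 W

We know the drop across the element and its resistance — P = V²/R, one step.
P = (220 V)² / 1200 Ω = 40.33 W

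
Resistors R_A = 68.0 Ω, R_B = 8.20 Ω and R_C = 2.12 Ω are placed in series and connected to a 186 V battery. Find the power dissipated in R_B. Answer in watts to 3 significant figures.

The current is common to all series resistors; compute it, then apply P = I²R for the target.
R_total = 68.0 + 8.20 + 2.12 = 78.32 Ω
I = V / R_total = 186 / 78.32 = 2.375 A
P_R_B = I² × R_B = (2.375)² × 8.20 = 46.25 W

46.2 W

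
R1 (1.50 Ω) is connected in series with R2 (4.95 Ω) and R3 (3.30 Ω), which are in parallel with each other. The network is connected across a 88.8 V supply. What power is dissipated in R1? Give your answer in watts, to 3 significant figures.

977 W

First combine the parallel branches into one equivalent R_p, then R1 + R_p is a series pair.
R_p = (4.95×3.30)/(4.95+3.30) = 1.980 Ω
R_total = 1.50 + 1.980 = 3.480 Ω
I = V / R_total = 88.8 / 3.480 = 25.52 A
R1 is in the main series path, so its power is I²R1.
P_R1 = (25.52)² × 1.50 = 976.7 W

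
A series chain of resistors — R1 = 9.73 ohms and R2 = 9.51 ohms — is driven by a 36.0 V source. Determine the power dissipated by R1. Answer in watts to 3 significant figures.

34.1 W

The current is common to all series resistors; compute it, then apply P = I²R for the target.
R_total = 9.73 + 9.51 = 19.24 Ω
I = V / R_total = 36.0 / 19.24 = 1.871 A
P_R1 = I² × R1 = (1.871)² × 9.73 = 34.06 W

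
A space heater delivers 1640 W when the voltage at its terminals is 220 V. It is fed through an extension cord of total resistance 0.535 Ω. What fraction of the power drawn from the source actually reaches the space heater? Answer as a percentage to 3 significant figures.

98.2 %

I = P / V = 1640 / 220 = 7.455 A through the extension cord.
P_line = I² R_line = (7.455)² × 0.535 = 29.73 W
P_source = P_load + P_line = 1640 + 29.73 = 1670 W
η = P_load / P_source = 1640 / 1670 = 0.9822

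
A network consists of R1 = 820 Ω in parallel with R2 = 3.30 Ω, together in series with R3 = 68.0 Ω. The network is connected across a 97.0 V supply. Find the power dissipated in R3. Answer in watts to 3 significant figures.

126 W

Reduce the parallel combination to a single R_p; the circuit then becomes R_p in series with the remaining resistor.
R_p = (820×3.30)/(820+3.30) = 3.287 Ω
R_total = R_p + 68.0 = 3.287 + 68.0 = 71.29 Ω
I = V / R_total = 97.0 / 71.29 = 1.361 A
All the supply current flows through R3; use P = I²R3.
P_R3 = (1.361)² × 68.0 = 125.9 W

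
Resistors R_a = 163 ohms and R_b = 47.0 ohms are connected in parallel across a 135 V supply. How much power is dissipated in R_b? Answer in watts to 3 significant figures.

The supply voltage appears across each parallel branch — just use P = V²/R_b.
P_R_b = V² / R_b = (135)² / 47.0 Ω = 387.8 W

388 W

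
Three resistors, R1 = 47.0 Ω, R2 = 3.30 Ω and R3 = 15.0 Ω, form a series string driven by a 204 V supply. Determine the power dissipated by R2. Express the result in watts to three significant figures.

32.2 W

Every series element carries the same I. Get I from the total resistance, then P = I² × R2.
R_total = 47.0 + 3.30 + 15.0 = 65.30 Ω
I = V / R_total = 204 / 65.30 = 3.124 A
P_R2 = I² × R2 = (3.124)² × 3.30 = 32.21 W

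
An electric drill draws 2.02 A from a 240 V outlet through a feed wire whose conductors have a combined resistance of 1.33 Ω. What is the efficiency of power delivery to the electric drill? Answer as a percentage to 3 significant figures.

98.9 %

The feed wire carries the full 2.02 A.
P_line = I² R_line = (2.020)² × 1.33 = 5.427 W
P_source = V I = 240 × 2.020 = 484.8 W; P_load = 479.4 W
η = P_load / P_source = 479.4 / 484.8 = 0.9888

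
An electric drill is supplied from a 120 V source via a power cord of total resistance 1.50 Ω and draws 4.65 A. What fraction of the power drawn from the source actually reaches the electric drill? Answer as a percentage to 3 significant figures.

94.2 %

The power cord carries the full 4.65 A.
P_line = I² R_line = (4.650)² × 1.50 = 32.43 W
P_source = V I = 120 × 4.650 = 558.0 W; P_load = 525.6 W
η = P_load / P_source = 525.6 / 558.0 = 0.9419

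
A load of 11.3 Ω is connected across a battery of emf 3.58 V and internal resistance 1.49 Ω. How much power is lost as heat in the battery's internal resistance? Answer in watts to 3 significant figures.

0.117 W

Internal loss is I²r, with I set by the total series resistance r+R.
I = ε / (r + R) = 3.58 / (1.49 + 11.3) = 0.2799 A
P_int = I² r = (0.2799)² × 1.49 = 0.1167 W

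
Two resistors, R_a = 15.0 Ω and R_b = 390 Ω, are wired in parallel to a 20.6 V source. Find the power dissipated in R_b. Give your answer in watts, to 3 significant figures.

Every branch has 20.6 V across it, so for R_b the power is simply V²/R.
P_R_b = V² / R_b = (20.6)² / 390 Ω = 1.088 W

1.09 W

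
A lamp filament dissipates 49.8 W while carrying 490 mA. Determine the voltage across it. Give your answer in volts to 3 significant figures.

The two known quantities fix the third via V = P / I.
V = 49.8 / 0.4900 = 101.6 V

102 V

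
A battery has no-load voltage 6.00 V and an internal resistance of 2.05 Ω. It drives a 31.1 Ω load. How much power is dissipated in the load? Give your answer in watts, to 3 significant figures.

Load and internal resistance form a series loop — compute the loop current, then the load power via I²R.
I = ε / (r + R) = 6.00 / (2.05 + 31.1) = 0.1810 A
P_load = I² R = (0.1810)² × 31.1 = 1.019 W

1.02 W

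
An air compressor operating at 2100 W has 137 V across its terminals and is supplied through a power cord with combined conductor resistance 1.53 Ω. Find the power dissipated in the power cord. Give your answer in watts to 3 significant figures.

359 W

Line loss is just I²R for the cable — we know both I and R_line directly.
I = P / V = 2100 / 137 = 15.33 A through the power cord.
P_line = I² R_line = (15.33)² × 1.53 = 359.5 W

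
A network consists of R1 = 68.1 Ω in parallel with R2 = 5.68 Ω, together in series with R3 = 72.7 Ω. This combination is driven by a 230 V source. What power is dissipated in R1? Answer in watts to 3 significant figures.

3.51 W

Combine R1 and R2 into their parallel equivalent first, reducing the network to two series resistors.
R_p = (68.1×5.68)/(68.1+5.68) = 5.243 Ω
R_total = R_p + 72.7 = 5.243 + 72.7 = 77.94 Ω
I = V / R_total = 230 / 77.94 = 2.951 A
Voltage across the parallel pair: V_p = I × R_p = 2.951 × 5.243 = 15.47 V
R1 sits across V_p; its power is V_p²/R.
P_R1 = (15.47)² / 68.1 = 3.515 W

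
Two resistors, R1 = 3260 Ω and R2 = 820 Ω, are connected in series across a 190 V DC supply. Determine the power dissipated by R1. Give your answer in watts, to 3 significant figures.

7.07 W

Every series element carries the same I. Get I from the total resistance, then P = I² × R1.
R_total = 3260 + 820 = 4080 Ω
I = V / R_total = 190 / 4080 = 0.04657 A
P_R1 = I² × R1 = (0.04657)² × 3260 = 7.070 W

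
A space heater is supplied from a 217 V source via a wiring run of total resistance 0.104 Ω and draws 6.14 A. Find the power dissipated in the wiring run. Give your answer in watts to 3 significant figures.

The wiring run is a series resistance carrying the load current; its dissipation is I²R_line.
The wiring run carries the full 6.14 A.
P_line = I² R_line = (6.140)² × 0.104 = 3.921 W

3.92 W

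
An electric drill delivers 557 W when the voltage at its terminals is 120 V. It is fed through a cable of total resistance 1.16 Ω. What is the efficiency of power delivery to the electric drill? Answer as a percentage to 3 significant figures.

I = P / V = 557 / 120 = 4.642 A through the cable.
P_line = I² R_line = (4.642)² × 1.16 = 24.99 W
P_source = P_load + P_line = 557.0 + 24.99 = 582.0 W
η = P_load / P_source = 557.0 / 582.0 = 0.9571

95.7 %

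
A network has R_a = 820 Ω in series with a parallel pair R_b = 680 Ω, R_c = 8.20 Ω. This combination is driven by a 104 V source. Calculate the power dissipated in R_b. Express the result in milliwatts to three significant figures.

1.52 mW

Reduce the parallel pair to R_p first; the network is then a simple series string.
R_p = (680×8.20)/(680+8.20) = 8.102 Ω
R_total = 820 + 8.102 = 828.1 Ω
I = V / R_total = 104 / 828.1 = 0.1256 A
Voltage across the parallel pair: V_p = I × R_p = 0.1256 × 8.102 = 1.018 V
R_b is across V_p, so use P = V²/R for that branch.
P_R_b = (1.018)² / 680 = 0.001523 W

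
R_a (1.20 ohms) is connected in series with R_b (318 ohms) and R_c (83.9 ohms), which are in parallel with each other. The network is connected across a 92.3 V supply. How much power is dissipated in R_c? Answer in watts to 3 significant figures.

First combine the parallel branches into one equivalent R_p, then R_a + R_p is a series pair.
R_p = (318×83.9)/(318+83.9) = 66.39 Ω
R_total = 1.20 + 66.39 = 67.59 Ω
I = V / R_total = 92.3 / 67.59 = 1.366 A
Voltage across the parallel pair: V_p = I × R_p = 1.366 × 66.39 = 90.66 V
R_c sees V_p directly, so P = V_p² / R_c.
P_R_c = (90.66)² / 83.9 = 97.97 W

98.0 W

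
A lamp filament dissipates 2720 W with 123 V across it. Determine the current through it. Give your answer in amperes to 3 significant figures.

Inverting the appropriate power form: I = P / V.
I = 2720 / 123 = 22.11 A

22.1 A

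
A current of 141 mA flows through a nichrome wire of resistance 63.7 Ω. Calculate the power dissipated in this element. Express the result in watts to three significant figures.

Knowing I and R, the power is just I²R — no need to find V first.
P = (0.1410 A)² × 63.7 Ω = 1.266 W

1.27 W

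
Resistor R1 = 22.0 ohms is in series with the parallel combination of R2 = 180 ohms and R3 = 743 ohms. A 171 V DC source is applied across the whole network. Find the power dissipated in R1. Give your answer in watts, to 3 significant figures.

23.1 W

First combine the parallel branches into one equivalent R_p, then R1 + R_p is a series pair.
R_p = (180×743)/(180+743) = 144.9 Ω
R_total = 22.0 + 144.9 = 166.9 Ω
I = V / R_total = 171 / 166.9 = 1.025 A
All the current flows through R1; use P = I²R.
P_R1 = (1.025)² × 22.0 = 23.09 W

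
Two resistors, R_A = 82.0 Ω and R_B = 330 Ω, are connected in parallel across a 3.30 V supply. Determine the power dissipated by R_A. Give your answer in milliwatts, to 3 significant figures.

133 mW

The supply voltage appears across each parallel branch — just use P = V²/R_A.
P_R_A = V² / R_A = (3.30)² / 82.0 Ω = 0.1328 W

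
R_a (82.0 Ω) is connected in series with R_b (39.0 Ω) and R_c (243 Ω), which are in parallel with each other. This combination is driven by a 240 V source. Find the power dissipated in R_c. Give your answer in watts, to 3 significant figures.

Replace R_b and R_c with their parallel equivalent so the circuit becomes R_a in series with R_p.
R_p = (39.0×243)/(39.0+243) = 33.61 Ω
R_total = 82.0 + 33.61 = 115.6 Ω
I = V / R_total = 240 / 115.6 = 2.076 A
Voltage across the parallel pair: V_p = I × R_p = 2.076 × 33.61 = 69.77 V
R_c is across V_p, so use P = V²/R for that branch.
P_R_c = (69.77)² / 243 = 20.03 W

20.0 W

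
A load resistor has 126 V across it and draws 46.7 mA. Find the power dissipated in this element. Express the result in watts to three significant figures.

5.88 W

With V and I both given, power follows immediately from P = V I.
P = 126 V × 0.04670 A = 5.884 W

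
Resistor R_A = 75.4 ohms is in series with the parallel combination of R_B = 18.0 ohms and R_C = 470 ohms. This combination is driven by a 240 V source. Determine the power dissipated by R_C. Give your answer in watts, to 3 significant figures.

First combine the parallel branches into one equivalent R_p, then R_A + R_p is a series pair.
R_p = (18.0×470)/(18.0+470) = 17.34 Ω
R_total = 75.4 + 17.34 = 92.74 Ω
I = V / R_total = 240 / 92.74 = 2.588 A
Voltage across the parallel pair: V_p = I × R_p = 2.588 × 17.34 = 44.87 V
With V_p across R_C, its power is V_p²/R_C.
P_R_C = (44.87)² / 470 = 4.283 W

4.28 W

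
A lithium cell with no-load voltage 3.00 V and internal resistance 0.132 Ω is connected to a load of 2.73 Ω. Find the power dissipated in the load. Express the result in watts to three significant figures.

3.00 W

Find the circuit current first, then P = I²R for the load (series elements share I).
I = ε / (r + R) = 3.00 / (0.132 + 2.73) = 1.048 A
P_load = I² R = (1.048)² × 2.73 = 3.000 W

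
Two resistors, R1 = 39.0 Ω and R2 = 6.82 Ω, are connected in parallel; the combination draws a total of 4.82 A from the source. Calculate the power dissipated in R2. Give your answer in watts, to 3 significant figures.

115 W

We need the common branch voltage; get it from I_total × R_eq, then P = V²/R for the branch.
1/R_eq = 1/39.0 + 1/6.82 ⇒ R_eq = 5.805 Ω
V = I_total × R_eq = 4.820 × 5.805 = 27.98 V
P_R2 = V² / R2 = (27.98)² / 6.82 = 114.8 W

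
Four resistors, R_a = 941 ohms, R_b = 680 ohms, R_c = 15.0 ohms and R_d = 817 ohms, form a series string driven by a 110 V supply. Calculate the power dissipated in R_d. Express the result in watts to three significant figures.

Series elements share the same current, so find I first, then use P = I²R.
R_total = 941 + 680 + 15.0 + 817 = 2453 Ω
I = V / R_total = 110 / 2453 = 0.04484 A
P_R_d = I² × R_d = (0.04484)² × 817 = 1.643 W

1.64 W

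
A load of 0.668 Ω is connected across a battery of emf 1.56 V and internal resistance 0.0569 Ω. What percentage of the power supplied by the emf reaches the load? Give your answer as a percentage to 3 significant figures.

92.2 %

Efficiency is P_load / P_total. With a series r and R sharing the same I, P = I²R for each, so η = R/(R+r).
η = R / (R + r) = 0.668 / (0.668 + 0.0569) = 0.9215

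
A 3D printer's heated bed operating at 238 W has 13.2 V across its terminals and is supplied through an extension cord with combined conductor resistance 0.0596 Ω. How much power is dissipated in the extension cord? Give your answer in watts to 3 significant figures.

The extension cord and load are in series, so the same current flows in both; the loss is I²R_line.
I = P / V = 238 / 13.2 = 18.03 A through the extension cord.
P_line = I² R_line = (18.03)² × 0.0596 = 19.38 W

19.4 W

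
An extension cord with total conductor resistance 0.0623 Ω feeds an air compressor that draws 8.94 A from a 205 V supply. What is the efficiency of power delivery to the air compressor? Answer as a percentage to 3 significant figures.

99.7 %

The extension cord carries the full 8.94 A.
P_line = I² R_line = (8.940)² × 0.0623 = 4.979 W
P_source = V I = 205 × 8.940 = 1833 W; P_load = 1828 W
η = P_load / P_source = 1828 / 1833 = 0.9973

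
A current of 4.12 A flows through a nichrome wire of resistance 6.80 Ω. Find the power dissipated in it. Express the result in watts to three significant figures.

115 W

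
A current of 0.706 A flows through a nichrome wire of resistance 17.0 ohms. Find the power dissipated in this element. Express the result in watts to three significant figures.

The current through and the resistance of the element are both given; use P = I²R.
P = (0.7060 A)² × 17.0 Ω = 8.473 W

8.47 W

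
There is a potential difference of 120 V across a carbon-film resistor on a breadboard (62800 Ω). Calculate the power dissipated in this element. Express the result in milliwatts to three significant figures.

229 mW

With V across and R both known, P = V²/R gives the dissipation directly.
P = (120 V)² / 62800 Ω = 0.2293 W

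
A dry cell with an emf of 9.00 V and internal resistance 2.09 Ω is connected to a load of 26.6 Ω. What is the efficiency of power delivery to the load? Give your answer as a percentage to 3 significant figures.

92.7 %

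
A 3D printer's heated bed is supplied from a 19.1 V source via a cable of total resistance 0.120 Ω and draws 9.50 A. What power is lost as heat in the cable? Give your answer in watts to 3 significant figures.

10.8 W

Line loss is just I²R for the cable — we know both I and R_line directly.
The cable carries the full 9.50 A.
P_line = I² R_line = (9.500)² × 0.120 = 10.83 W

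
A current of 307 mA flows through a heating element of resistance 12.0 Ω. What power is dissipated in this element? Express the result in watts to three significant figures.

1.13 W

The current through and the resistance of the element are both given; use P = I²R.
P = (0.3070 A)² × 12.0 Ω = 1.131 W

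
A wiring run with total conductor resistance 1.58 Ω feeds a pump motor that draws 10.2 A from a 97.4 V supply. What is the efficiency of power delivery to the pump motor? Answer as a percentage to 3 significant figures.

83.5 %

The wiring run carries the full 10.2 A.
P_line = I² R_line = (10.20)² × 1.58 = 164.4 W
P_source = V I = 97.4 × 10.20 = 993.5 W; P_load = 829.1 W
η = P_load / P_source = 829.1 / 993.5 = 0.8345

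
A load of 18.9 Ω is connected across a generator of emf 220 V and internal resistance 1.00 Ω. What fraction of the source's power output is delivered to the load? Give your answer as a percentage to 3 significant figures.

The source delivers εI, of which I²R reaches the load and I²r is lost; since I is common, η = R/(R+r).
η = R / (R + r) = 18.9 / (18.9 + 1.00) = 0.9497

95.0 %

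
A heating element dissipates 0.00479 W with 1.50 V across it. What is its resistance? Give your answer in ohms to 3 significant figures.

470 Ω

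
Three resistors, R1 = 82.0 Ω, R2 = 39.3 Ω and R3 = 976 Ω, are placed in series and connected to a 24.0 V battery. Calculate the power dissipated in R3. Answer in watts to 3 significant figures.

0.467 W

In a series string the same current flows through every resistor — find that current, then P = I²R for the one we want.
R_total = 82.0 + 39.3 + 976 = 1097 Ω
I = V / R_total = 24.0 / 1097 = 0.02187 A
P_R3 = I² × R3 = (0.02187)² × 976 = 0.4669 W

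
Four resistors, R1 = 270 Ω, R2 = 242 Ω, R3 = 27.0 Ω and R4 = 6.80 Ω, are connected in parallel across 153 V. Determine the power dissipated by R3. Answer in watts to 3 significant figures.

867 W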